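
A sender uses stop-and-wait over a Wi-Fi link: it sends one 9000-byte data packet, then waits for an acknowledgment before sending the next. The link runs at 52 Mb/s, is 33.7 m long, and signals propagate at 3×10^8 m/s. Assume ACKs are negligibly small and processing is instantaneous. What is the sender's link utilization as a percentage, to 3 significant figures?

t_tx = L/R = 72000/52000000 = 0.00138462 s.
t_prop = 33.7/300000000 = 1.12333e-07 s; RTT = 2.24667e-07 s.
Cycle = t_tx + RTT = 0.00138484 s.
Utilization = t_tx / cycle = 0.00138462/0.00138484 = 100 %.

100 %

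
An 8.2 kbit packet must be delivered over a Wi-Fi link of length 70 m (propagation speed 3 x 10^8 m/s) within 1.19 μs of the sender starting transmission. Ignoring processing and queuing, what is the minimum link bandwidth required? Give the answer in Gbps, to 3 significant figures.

8.57 Gbps

Propagation delay = 70 / 300000000 = 0.233333 μs.
Transmission budget = 1.19 − 0.233333 = 0.956667 μs.
R ≥ L / t_tx = 8200 bits / 9.56667e-07 s = 8.57 Gbps.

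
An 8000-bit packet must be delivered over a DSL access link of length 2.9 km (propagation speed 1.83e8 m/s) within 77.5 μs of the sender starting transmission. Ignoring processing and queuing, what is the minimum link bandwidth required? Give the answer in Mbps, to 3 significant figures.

Propagation delay = 2900 / 183000000 = 15.847 μs.
Transmission budget = 77.5 − 15.847 = 61.653 μs.
R ≥ L / t_tx = 8000 bits / 6.1653e-05 s = 130 Mbps.

130 Mbps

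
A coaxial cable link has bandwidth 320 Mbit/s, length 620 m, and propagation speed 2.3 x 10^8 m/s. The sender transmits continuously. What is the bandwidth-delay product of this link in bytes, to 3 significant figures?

Propagation delay = 620 / 2.3e+08 = 2.69565e-06 s.
BDP = R × t_prop = 320000000 × 2.69565e-06 = 862.609 bits.
In bytes: 862.609/8 = 108 bytes.

108 bytes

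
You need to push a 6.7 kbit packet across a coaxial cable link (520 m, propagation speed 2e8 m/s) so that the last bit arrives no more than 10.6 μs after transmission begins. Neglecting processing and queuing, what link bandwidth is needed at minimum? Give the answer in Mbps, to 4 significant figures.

837.5 Mbps

Propagation delay = 520 / 200000000 = 2.6 μs.
Transmission budget = 10.6 − 2.6 = 8 μs.
R ≥ L / t_tx = 6700 bits / 8e-06 s = 837.5 Mbps.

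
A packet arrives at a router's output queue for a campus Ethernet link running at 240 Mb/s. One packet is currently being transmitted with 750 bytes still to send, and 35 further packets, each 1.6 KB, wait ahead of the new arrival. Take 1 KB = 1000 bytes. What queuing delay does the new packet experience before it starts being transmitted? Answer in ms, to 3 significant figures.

1.89 ms

Each queued packet: L/R = 12800/240000000 = 0.0533333 ms.
35 queued → 1.86667 ms.
Plus remaining 6000 bits of current packet: 0.025 ms.
Queuing delay = 1.89 ms.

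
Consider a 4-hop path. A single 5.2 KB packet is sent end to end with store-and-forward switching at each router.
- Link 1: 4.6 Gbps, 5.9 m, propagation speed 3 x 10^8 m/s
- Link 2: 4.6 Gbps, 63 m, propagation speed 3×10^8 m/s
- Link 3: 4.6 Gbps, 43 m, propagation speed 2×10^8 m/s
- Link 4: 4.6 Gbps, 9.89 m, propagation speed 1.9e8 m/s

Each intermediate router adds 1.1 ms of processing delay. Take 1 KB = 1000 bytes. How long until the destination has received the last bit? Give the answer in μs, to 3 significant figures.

3340 μs

L = 41600 bits.
Transmission delay per hop = L/R = 41600/4600000000 = 9.04348 μs; 4 hops → 36.1739 μs.
Propagation delays (d/s per hop): 0.0196667, 0.21, 0.215, 0.0520526 μs; sum = 0.496719 μs.
Processing at 3 router(s): 3 × 1.1 ms = 3300 μs.
End-to-end = 3340 μs.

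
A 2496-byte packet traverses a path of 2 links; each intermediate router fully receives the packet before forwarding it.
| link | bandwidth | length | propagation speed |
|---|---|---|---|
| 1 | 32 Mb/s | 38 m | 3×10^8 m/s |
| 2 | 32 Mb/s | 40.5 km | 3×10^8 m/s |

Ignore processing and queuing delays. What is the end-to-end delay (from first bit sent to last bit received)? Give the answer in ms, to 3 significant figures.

1.38 ms

L = 2496 × 8 = 19968 bits.
Transmission delay per hop = L/R = 19968/32000000 = 0.624 ms; 2 hops → 1.248 ms.
Propagation delays (d/s per hop): 0.000126667, 0.135 ms; sum = 0.135127 ms.
End-to-end = 1.38 ms.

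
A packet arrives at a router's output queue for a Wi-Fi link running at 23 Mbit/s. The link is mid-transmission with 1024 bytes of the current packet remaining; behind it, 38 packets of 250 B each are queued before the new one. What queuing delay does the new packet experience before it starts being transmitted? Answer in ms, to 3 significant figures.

Each queued packet: L/R = 2000/23000000 = 0.0869565 ms.
38 queued → 3.30435 ms.
Plus remaining 8192 bits of current packet: 0.356174 ms.
Queuing delay = 3.66 ms.

3.66 ms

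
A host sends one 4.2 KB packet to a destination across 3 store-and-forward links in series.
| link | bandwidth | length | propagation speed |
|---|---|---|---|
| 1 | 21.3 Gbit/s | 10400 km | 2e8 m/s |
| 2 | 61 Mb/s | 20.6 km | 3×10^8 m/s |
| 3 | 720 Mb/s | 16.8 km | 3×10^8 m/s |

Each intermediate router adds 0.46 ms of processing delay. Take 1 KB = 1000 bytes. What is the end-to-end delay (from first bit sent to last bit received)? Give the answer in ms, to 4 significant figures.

L = 33600 bits.
Transmission delays (L/R per hop): 0.00157746, 0.55082, 0.0466667 ms; sum = 0.599064 ms.
Propagation delays (d/s per hop): 52, 0.0686667, 0.056 ms; sum = 52.1247 ms.
Processing at 2 router(s): 2 × 0.46 ms = 0.92 ms.
End-to-end = 53.64 ms.

53.64 ms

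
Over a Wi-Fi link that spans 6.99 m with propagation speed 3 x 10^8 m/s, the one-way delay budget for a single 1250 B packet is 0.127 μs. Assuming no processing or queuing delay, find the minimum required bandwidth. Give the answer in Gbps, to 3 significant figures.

L = 10000 bits.
Propagation delay = 6.99 / 300000000 = 0.0233 μs.
Transmission budget = 0.127 − 0.0233 = 0.1037 μs.
R ≥ L / t_tx = 10000 bits / 1.037e-07 s = 96.4 Gbps.

96.4 Gbps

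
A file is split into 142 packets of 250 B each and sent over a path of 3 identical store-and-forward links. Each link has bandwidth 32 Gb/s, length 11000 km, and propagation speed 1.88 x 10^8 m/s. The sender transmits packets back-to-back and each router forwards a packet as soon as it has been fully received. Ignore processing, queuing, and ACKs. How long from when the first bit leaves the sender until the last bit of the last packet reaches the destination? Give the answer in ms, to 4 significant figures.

175.5 ms

Per-hop transmission t_tx = L/R = 2000/32000000000 = 6.25e-05 ms.
Per-hop propagation t_prop = 11000000/188000000 = 58.5106 ms.
Pipeline fill: first packet needs 3·t_tx to clear all hops; remaining 141 packets each add one t_tx.
Total = (3+142-1)·t_tx + 3·t_prop = 144·6.25e-05 + 3·58.5106 = 175.5 ms.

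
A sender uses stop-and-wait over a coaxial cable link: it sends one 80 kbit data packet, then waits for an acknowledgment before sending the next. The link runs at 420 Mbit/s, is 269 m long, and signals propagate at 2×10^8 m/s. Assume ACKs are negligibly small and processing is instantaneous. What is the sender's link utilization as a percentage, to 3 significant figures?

t_tx = L/R = 80000/420000000 = 0.000190476 s.
t_prop = 269/200000000 = 1.345e-06 s; RTT = 2.69e-06 s.
Cycle = t_tx + RTT = 0.000193166 s.
Utilization = t_tx / cycle = 0.000190476/0.000193166 = 98.6 %.

98.6 %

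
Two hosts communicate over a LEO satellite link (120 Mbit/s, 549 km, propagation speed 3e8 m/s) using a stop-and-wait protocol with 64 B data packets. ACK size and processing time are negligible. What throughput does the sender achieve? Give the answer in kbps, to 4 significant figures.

139.7 kbps

t_tx = L/R = 512/120000000 = 4.26667e-06 s.
t_prop = 549000/300000000 = 0.00183 s; RTT = 0.00366 s.
Cycle = t_tx + RTT = 0.00366427 s.
Throughput = L / cycle = 512 / 0.00366427 = 139.7 kbps.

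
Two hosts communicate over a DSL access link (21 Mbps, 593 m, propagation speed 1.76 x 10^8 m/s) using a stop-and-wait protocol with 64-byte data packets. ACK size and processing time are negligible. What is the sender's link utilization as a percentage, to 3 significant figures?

t_tx = L/R = 512/21000000 = 2.4381e-05 s.
t_prop = 593/176000000 = 3.36932e-06 s; RTT = 6.73864e-06 s.
Cycle = t_tx + RTT = 3.11196e-05 s.
Utilization = t_tx / cycle = 2.4381e-05/3.11196e-05 = 78.3 %.

78.3 %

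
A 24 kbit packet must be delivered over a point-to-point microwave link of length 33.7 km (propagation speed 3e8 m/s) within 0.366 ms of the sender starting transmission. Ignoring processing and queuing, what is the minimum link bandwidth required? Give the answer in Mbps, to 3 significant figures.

Propagation delay = 33700 / 300000000 = 0.112333 ms.
Transmission budget = 0.366 − 0.112333 = 0.253667 ms.
R ≥ L / t_tx = 24000 bits / 0.000253667 s = 94.6 Mbps.

94.6 Mbps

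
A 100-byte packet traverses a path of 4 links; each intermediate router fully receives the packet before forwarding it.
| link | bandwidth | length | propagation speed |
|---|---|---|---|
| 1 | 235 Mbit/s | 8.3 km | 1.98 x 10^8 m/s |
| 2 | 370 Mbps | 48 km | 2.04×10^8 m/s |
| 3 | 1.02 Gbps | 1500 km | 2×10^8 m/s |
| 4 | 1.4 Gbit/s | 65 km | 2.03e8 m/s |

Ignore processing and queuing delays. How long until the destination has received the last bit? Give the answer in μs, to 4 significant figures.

8104 μs

L = 100 × 8 = 800 bits.
Transmission delays (L/R per hop): 3.40426, 2.16216, 0.784314, 0.571429 μs; sum = 6.92216 μs.
Propagation delays (d/s per hop): 41.9192, 235.294, 7500, 320.197 μs; sum = 8097.41 μs.
End-to-end = 8104 μs.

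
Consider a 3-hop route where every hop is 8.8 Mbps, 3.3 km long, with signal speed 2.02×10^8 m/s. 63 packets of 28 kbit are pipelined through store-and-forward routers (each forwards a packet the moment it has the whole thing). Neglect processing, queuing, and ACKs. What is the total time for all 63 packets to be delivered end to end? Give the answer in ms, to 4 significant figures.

Per-hop transmission t_tx = L/R = 28000/8800000 = 3.18182 ms.
Per-hop propagation t_prop = 3300/202000000 = 0.0163366 ms.
Pipeline fill: first packet needs 3·t_tx to clear all hops; remaining 62 packets each add one t_tx.
Total = (3+63-1)·t_tx + 3·t_prop = 65·3.18182 + 3·0.0163366 = 206.9 ms.

206.9 ms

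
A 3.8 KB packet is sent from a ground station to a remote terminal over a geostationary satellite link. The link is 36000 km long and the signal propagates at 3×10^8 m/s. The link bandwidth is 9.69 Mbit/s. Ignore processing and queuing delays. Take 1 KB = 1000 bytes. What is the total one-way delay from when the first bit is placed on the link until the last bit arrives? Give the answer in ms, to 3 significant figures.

L = 30400 bits.
Transmission delay = L/R = 30400 / 9690000 = 3.13725 ms.
Propagation delay = d/s = 36000000 m / 300000000 m/s = 120 ms.
Total = 123 ms.

123 ms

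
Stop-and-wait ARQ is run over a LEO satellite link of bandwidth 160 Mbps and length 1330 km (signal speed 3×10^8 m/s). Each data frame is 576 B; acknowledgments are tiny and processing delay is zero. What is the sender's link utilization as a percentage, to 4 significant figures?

0.3238 %

t_tx = L/R = 4608/160000000 = 2.88e-05 s.
t_prop = 1330000/300000000 = 0.00443333 s; RTT = 0.00886667 s.
Cycle = t_tx + RTT = 0.00889547 s.
Utilization = t_tx / cycle = 2.88e-05/0.00889547 = 0.3238 %.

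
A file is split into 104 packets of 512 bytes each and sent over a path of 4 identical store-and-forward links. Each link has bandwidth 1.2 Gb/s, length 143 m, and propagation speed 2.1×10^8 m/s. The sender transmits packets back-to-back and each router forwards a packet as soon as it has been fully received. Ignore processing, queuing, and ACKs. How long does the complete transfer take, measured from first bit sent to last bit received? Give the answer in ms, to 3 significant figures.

Per-hop transmission t_tx = L/R = 4096/1200000000 = 0.00341333 ms.
Per-hop propagation t_prop = 143/210000000 = 0.000680952 ms.
Pipeline fill: first packet needs 4·t_tx to clear all hops; remaining 103 packets each add one t_tx.
Total = (4+104-1)·t_tx + 4·t_prop = 107·0.00341333 + 4·0.000680952 = 0.368 ms.

0.368 ms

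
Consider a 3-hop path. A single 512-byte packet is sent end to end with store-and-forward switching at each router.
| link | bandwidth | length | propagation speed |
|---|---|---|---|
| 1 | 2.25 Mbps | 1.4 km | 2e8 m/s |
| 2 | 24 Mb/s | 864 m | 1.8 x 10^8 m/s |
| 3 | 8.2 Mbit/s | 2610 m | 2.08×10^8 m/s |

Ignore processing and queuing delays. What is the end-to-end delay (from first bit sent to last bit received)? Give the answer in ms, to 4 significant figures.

2.515 ms

L = 512 × 8 = 4096 bits.
Transmission delays (L/R per hop): 1.82044, 0.170667, 0.499512 ms; sum = 2.49062 ms.
Propagation delays (d/s per hop): 0.007, 0.0048, 0.0125481 ms; sum = 0.0243481 ms.
End-to-end = 2.515 ms.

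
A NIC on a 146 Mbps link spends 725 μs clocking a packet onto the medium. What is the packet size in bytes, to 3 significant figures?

13200 bytes

L = R × t_tx = 146000000 b/s × 0.000725 s = 105850 bits.
In bytes: 105850 / 8 = 13200 bytes.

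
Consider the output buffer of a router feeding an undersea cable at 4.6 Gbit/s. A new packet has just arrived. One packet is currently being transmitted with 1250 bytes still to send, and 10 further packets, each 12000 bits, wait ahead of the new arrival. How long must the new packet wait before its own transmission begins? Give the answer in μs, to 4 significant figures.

28.26 μs

Each queued packet: L/R = 12000/4600000000 = 2.6087 μs.
10 queued → 26.087 μs.
Plus remaining 10000 bits of current packet: 2.17391 μs.
Queuing delay = 28.26 μs.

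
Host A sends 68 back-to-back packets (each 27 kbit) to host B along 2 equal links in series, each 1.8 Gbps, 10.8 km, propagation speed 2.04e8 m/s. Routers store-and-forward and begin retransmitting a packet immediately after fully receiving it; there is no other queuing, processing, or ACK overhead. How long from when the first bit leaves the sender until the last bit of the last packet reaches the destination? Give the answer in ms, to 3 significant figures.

1.14 ms

Per-hop transmission t_tx = L/R = 27000/1800000000 = 0.015 ms.
Per-hop propagation t_prop = 10800/204000000 = 0.0529412 ms.
Pipeline fill: first packet needs 2·t_tx to clear all hops; remaining 67 packets each add one t_tx.
Total = (2+68-1)·t_tx + 2·t_prop = 69·0.015 + 2·0.0529412 = 1.14 ms.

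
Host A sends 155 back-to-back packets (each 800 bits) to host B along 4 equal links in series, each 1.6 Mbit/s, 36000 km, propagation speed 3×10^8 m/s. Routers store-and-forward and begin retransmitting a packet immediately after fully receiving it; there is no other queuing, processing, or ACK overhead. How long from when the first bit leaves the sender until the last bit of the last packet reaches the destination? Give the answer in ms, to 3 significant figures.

559 ms

Per-hop transmission t_tx = L/R = 800/1600000 = 0.5 ms.
Per-hop propagation t_prop = 36000000/300000000 = 120 ms.
Pipeline fill: first packet needs 4·t_tx to clear all hops; remaining 154 packets each add one t_tx.
Total = (4+155-1)·t_tx + 4·t_prop = 158·0.5 + 4·120 = 559 ms.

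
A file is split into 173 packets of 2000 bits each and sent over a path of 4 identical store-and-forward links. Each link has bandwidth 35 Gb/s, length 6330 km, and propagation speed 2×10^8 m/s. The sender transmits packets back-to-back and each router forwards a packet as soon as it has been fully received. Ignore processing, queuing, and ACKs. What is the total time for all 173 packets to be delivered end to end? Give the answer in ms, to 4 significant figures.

Per-hop transmission t_tx = L/R = 2000/35000000000 = 5.71429e-05 ms.
Per-hop propagation t_prop = 6330000/200000000 = 31.65 ms.
Pipeline fill: first packet needs 4·t_tx to clear all hops; remaining 172 packets each add one t_tx.
Total = (4+173-1)·t_tx + 4·t_prop = 176·5.71429e-05 + 4·31.65 = 126.6 ms.

126.6 ms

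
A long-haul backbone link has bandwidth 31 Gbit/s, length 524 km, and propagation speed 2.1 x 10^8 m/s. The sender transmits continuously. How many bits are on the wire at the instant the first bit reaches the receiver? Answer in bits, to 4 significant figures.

77350000 bits

Propagation delay = 524000 / 210000000 = 0.00249524 s.
BDP = R × t_prop = 31000000000 × 0.00249524 = 77352400 bits.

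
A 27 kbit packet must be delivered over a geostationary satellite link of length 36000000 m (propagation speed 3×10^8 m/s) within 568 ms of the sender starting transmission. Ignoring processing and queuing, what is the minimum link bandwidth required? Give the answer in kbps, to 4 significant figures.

60.27 kbps

Propagation delay = 36000000 / 300000000 = 120 ms.
Transmission budget = 568 − 120 = 448 ms.
R ≥ L / t_tx = 27000 bits / 0.448 s = 60.27 kbps.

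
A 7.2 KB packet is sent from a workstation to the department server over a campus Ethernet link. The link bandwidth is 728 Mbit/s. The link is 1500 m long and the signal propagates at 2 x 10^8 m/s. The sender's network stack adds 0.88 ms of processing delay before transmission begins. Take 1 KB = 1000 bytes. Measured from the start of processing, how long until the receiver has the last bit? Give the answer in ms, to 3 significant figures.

0.967 ms

L = 57600 bits.
Transmission delay = L/R = 57600 / 728000000 = 0.0791209 ms.
Propagation delay = d/s = 1500 m / 200000000 m/s = 0.0075 ms.
Plus processing delay 0.88 ms = 0.88 ms.
Total = 0.967 ms.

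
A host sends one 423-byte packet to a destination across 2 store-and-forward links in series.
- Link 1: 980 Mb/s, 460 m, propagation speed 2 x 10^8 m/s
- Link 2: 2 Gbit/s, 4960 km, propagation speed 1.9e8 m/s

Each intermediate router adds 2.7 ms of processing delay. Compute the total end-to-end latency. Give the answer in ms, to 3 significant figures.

28.8 ms

L = 423 × 8 = 3384 bits.
Transmission delays (L/R per hop): 0.00345306, 0.001692 ms; sum = 0.00514506 ms.
Propagation delays (d/s per hop): 0.0023, 26.1053 ms; sum = 26.1076 ms.
Processing at 1 router(s): 1 × 2.7 ms = 2.7 ms.
End-to-end = 28.8 ms.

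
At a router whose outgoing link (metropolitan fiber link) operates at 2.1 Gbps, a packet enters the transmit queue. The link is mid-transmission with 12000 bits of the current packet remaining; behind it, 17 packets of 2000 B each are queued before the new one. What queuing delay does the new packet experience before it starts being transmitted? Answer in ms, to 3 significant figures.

Each queued packet: L/R = 16000/2100000000 = 0.00761905 ms.
17 queued → 0.129524 ms.
Plus remaining 12000 bits of current packet: 0.00571429 ms.
Queuing delay = 0.135 ms.

0.135 ms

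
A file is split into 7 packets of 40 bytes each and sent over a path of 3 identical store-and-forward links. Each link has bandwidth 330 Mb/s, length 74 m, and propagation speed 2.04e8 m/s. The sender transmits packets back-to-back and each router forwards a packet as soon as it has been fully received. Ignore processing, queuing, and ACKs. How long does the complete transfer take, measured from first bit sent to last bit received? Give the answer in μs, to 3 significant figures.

9.82 μs

Per-hop transmission t_tx = L/R = 320/330000000 = 0.969697 μs.
Per-hop propagation t_prop = 74/204000000 = 0.362745 μs.
Pipeline fill: first packet needs 3·t_tx to clear all hops; remaining 6 packets each add one t_tx.
Total = (3+7-1)·t_tx + 3·t_prop = 9·0.969697 + 3·0.362745 = 9.82 μs.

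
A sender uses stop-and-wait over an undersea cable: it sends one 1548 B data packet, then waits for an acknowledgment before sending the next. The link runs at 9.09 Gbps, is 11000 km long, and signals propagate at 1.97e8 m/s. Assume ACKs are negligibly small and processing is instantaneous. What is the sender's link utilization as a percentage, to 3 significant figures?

t_tx = L/R = 12384/9090000000 = 1.36238e-06 s.
t_prop = 11000000/197000000 = 0.0558376 s; RTT = 0.111675 s.
Cycle = t_tx + RTT = 0.111676 s.
Utilization = t_tx / cycle = 1.36238e-06/0.111676 = 0.00122 %.

0.00122 %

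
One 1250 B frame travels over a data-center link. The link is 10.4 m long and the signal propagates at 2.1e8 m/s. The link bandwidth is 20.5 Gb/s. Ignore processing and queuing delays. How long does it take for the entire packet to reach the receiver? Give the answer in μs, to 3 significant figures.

0.537 μs

L = 1250 × 8 = 10000 bits.
Transmission delay = L/R = 10000 / 20500000000 = 0.487805 μs.
Propagation delay = d/s = 10.4 m / 210000000 m/s = 0.0495238 μs.
Total = 0.537 μs.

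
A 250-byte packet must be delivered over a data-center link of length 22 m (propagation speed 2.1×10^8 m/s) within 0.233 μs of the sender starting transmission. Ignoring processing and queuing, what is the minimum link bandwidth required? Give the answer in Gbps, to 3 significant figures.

15.6 Gbps

L = 2000 bits.
Propagation delay = 22 / 210000000 = 0.104762 μs.
Transmission budget = 0.233 − 0.104762 = 0.128238 μs.
R ≥ L / t_tx = 2000 bits / 1.28238e-07 s = 15.6 Gbps.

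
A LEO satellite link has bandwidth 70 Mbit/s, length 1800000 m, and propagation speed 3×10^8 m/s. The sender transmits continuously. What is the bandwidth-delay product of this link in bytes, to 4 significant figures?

52500 bytes

Propagation delay = 1800000 / 300000000 = 0.006 s.
BDP = R × t_prop = 70000000 × 0.006 = 420000 bits.
In bytes: 420000/8 = 52500 bytes.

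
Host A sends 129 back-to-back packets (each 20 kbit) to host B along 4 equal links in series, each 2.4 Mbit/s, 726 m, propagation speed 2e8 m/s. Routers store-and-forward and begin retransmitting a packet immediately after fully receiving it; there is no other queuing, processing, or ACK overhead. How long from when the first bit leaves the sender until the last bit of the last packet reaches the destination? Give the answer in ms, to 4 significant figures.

1100 ms

Per-hop transmission t_tx = L/R = 20000/2400000 = 8.33333 ms.
Per-hop propagation t_prop = 726/200000000 = 0.00363 ms.
Pipeline fill: first packet needs 4·t_tx to clear all hops; remaining 128 packets each add one t_tx.
Total = (4+129-1)·t_tx + 4·t_prop = 132·8.33333 + 4·0.00363 = 1100 ms.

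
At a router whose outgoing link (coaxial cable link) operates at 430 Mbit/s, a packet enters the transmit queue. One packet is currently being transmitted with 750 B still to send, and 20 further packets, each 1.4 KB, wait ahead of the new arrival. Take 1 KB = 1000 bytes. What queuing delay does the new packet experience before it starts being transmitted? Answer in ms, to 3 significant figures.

Each queued packet: L/R = 11200/430000000 = 0.0260465 ms.
20 queued → 0.52093 ms.
Plus remaining 6000 bits of current packet: 0.0139535 ms.
Queuing delay = 0.535 ms.

0.535 ms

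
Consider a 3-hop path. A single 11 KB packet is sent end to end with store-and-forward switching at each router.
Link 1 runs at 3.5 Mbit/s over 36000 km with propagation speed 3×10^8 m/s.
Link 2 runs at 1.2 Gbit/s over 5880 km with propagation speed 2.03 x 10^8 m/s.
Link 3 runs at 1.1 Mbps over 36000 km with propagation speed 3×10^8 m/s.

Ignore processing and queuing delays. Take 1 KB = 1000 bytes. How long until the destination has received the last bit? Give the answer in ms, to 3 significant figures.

374 ms

L = 88000 bits.
Transmission delays (L/R per hop): 25.1429, 0.0733333, 80 ms; sum = 105.216 ms.
Propagation delays (d/s per hop): 120, 28.9655, 120 ms; sum = 268.966 ms.
End-to-end = 374 ms.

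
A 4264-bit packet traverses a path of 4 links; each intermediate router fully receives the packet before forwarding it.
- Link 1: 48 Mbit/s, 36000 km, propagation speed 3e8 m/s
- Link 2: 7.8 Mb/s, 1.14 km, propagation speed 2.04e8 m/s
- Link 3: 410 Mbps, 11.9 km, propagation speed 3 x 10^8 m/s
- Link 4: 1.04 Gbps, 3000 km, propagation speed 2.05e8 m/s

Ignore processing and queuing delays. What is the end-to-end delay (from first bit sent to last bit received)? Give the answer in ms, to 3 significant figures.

Transmission delays (L/R per hop): 0.0888333, 0.546667, 0.0104, 0.0041 ms; sum = 0.65 ms.
Propagation delays (d/s per hop): 120, 0.00558824, 0.0396667, 14.6341 ms; sum = 134.679 ms.
End-to-end = 135 ms.

135 ms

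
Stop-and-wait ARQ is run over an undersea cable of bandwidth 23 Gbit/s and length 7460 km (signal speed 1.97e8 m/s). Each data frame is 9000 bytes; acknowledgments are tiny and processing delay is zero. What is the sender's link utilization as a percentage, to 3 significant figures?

0.00413 %

t_tx = L/R = 72000/23000000000 = 3.13043e-06 s.
t_prop = 7460000/197000000 = 0.037868 s; RTT = 0.075736 s.
Cycle = t_tx + RTT = 0.0757392 s.
Utilization = t_tx / cycle = 3.13043e-06/0.0757392 = 0.00413 %.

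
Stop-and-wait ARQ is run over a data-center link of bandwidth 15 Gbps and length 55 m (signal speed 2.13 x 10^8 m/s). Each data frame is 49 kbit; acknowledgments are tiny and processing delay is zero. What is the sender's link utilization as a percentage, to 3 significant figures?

t_tx = L/R = 49000/15000000000 = 3.26667e-06 s.
t_prop = 55/213000000 = 2.58216e-07 s; RTT = 5.16432e-07 s.
Cycle = t_tx + RTT = 3.7831e-06 s.
Utilization = t_tx / cycle = 3.26667e-06/3.7831e-06 = 86.3 %.

86.3 %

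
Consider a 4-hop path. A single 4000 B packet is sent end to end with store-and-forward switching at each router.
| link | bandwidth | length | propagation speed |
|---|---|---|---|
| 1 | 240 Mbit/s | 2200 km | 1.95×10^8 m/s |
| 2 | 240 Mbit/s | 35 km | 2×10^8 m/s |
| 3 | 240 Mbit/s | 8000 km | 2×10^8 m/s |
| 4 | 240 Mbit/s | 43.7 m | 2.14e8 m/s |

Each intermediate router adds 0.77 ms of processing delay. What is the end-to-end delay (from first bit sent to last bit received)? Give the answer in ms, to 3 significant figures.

L = 4000 × 8 = 32000 bits.
Transmission delay per hop = L/R = 32000/240000000 = 0.133333 ms; 4 hops → 0.533333 ms.
Propagation delays (d/s per hop): 11.2821, 0.175, 40, 0.000204206 ms; sum = 51.4573 ms.
Processing at 3 router(s): 3 × 0.77 ms = 2.31 ms.
End-to-end = 54.3 ms.

54.3 ms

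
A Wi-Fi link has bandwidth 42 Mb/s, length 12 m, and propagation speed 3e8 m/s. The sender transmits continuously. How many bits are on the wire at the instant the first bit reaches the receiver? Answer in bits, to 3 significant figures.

Propagation delay = 12 / 300000000 = 4e-08 s.
BDP = R × t_prop = 42000000 × 4e-08 = 1.68 bits.

1.68 bits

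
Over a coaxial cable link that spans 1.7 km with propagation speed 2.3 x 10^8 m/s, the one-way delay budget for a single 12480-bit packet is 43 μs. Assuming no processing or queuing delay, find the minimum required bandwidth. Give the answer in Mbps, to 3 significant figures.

Propagation delay = 1700 / 2.3e+08 = 7.3913 μs.
Transmission budget = 43 − 7.3913 = 35.6087 μs.
R ≥ L / t_tx = 12480 bits / 3.56087e-05 s = 350 Mbps.

350 Mbps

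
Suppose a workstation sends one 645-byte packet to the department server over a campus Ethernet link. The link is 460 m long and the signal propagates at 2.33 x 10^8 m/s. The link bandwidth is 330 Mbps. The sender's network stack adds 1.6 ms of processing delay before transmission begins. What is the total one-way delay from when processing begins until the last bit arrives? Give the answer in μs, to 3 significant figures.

L = 645 × 8 = 5160 bits.
Transmission delay = L/R = 5160 / 330000000 = 15.6364 μs.
Propagation delay = d/s = 460 m / 233000000 m/s = 1.97425 μs.
Plus processing delay 1.6 ms = 1600 μs.
Total = 1620 μs.

1620 μs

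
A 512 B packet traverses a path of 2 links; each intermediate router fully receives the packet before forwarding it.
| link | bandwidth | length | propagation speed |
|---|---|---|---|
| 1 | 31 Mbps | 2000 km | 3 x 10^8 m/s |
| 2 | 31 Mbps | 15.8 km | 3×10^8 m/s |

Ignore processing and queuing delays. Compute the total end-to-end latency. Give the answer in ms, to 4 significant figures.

L = 512 × 8 = 4096 bits.
Transmission delay per hop = L/R = 4096/31000000 = 0.132129 ms; 2 hops → 0.264258 ms.
Propagation delays (d/s per hop): 6.66667, 0.0526667 ms; sum = 6.71933 ms.
End-to-end = 6.984 ms.

6.984 ms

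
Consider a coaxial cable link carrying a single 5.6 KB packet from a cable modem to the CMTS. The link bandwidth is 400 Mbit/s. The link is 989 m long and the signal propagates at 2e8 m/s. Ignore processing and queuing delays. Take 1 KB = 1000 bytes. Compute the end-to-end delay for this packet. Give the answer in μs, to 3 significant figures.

117 μs

L = 44800 bits.
Transmission delay = L/R = 44800 / 400000000 = 112 μs.
Propagation delay = d/s = 989 m / 200000000 m/s = 4.945 μs.
Total = 117 μs.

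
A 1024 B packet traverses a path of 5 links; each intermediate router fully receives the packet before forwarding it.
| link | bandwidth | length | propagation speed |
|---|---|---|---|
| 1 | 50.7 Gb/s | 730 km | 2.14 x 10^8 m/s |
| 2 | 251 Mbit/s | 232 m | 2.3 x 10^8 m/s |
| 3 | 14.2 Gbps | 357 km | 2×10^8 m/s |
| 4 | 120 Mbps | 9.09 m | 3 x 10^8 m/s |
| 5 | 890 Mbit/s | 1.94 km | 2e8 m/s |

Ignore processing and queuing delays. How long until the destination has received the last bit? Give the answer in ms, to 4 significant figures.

5.318 ms

L = 1024 × 8 = 8192 bits.
Transmission delays (L/R per hop): 0.000161578, 0.0326375, 0.000576901, 0.0682667, 0.00920449 ms; sum = 0.110847 ms.
Propagation delays (d/s per hop): 3.41121, 0.0010087, 1.785, 3.03e-05, 0.0097 ms; sum = 5.20695 ms.
End-to-end = 5.318 ms.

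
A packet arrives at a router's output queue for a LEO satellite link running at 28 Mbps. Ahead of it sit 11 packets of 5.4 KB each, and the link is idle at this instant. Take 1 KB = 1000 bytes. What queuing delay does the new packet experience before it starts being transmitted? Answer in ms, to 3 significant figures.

17.0 ms

Each queued packet: L/R = 43200/28000000 = 1.54286 ms.
11 queued → 16.9714 ms.
Queuing delay = 17.0 ms.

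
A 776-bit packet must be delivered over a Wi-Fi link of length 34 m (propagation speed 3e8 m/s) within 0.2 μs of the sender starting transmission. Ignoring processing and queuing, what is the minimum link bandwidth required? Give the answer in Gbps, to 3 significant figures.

Propagation delay = 34 / 300000000 = 0.113333 μs.
Transmission budget = 0.2 − 0.113333 = 0.0866667 μs.
R ≥ L / t_tx = 776 bits / 8.66667e-08 s = 8.95 Gbps.

8.95 Gbps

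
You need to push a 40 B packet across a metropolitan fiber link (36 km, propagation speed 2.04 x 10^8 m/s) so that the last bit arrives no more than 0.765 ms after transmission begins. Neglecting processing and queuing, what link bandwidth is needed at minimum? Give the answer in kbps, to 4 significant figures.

543.7 kbps

L = 320 bits.
Propagation delay = 36000 / 204000000 = 0.176471 ms.
Transmission budget = 0.765 − 0.176471 = 0.588529 ms.
R ≥ L / t_tx = 320 bits / 0.000588529 s = 543.7 kbps.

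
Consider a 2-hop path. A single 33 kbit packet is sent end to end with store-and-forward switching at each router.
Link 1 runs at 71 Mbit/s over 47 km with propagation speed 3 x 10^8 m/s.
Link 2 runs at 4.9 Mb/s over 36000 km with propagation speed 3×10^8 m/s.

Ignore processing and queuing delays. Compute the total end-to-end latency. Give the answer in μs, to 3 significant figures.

L = 33000 bits.
Transmission delays (L/R per hop): 464.789, 6734.69 μs; sum = 7199.48 μs.
Propagation delays (d/s per hop): 156.667, 120000 μs; sum = 120157 μs.
End-to-end = 127000 μs.

127000 μs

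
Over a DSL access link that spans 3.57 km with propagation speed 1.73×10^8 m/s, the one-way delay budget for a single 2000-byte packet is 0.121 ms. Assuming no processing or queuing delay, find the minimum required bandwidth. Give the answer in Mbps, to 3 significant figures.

159 Mbps

L = 16000 bits.
Propagation delay = 3570 / 173000000 = 0.0206358 ms.
Transmission budget = 0.121 − 0.0206358 = 0.100364 ms.
R ≥ L / t_tx = 16000 bits / 0.000100364 s = 159 Mbps.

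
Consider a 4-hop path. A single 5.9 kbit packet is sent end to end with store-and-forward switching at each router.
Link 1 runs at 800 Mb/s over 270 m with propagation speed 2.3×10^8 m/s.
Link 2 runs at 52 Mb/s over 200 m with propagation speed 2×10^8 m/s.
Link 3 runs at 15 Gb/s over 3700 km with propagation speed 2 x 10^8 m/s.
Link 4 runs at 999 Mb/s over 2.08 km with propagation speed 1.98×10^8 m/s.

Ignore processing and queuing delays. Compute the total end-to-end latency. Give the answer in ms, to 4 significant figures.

L = 5900 bits.
Transmission delays (L/R per hop): 0.007375, 0.113462, 0.000393333, 0.00590591 ms; sum = 0.127136 ms.
Propagation delays (d/s per hop): 0.00117391, 0.001, 18.5, 0.0105051 ms; sum = 18.5127 ms.
End-to-end = 18.64 ms.

18.64 ms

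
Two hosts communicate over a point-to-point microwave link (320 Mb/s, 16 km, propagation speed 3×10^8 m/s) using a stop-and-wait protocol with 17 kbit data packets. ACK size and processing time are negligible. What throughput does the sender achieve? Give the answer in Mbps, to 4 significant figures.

106.4 Mbps

t_tx = L/R = 17000/320000000 = 5.3125e-05 s.
t_prop = 16000/300000000 = 5.33333e-05 s; RTT = 0.000106667 s.
Cycle = t_tx + RTT = 0.000159792 s.
Throughput = L / cycle = 17000 / 0.000159792 = 106.4 Mbps.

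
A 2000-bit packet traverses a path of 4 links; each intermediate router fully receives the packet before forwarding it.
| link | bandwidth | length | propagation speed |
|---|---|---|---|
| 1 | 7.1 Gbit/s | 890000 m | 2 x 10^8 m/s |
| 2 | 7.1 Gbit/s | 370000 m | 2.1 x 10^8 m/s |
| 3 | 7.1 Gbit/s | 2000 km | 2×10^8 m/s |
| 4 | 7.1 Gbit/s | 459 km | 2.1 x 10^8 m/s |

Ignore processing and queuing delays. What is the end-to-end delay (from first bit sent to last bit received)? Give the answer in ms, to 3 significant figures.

18.4 ms

Transmission delay per hop = L/R = 2000/7100000000 = 0.00028169 ms; 4 hops → 0.00112676 ms.
Propagation delays (d/s per hop): 4.45, 1.7619, 10, 2.18571 ms; sum = 18.3976 ms.
End-to-end = 18.4 ms.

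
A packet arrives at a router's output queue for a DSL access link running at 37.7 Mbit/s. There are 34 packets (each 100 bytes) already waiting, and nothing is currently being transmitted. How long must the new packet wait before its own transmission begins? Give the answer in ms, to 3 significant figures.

Each queued packet: L/R = 800/37700000 = 0.0212202 ms.
34 queued → 0.721485 ms.
Queuing delay = 0.721 ms.

0.721 ms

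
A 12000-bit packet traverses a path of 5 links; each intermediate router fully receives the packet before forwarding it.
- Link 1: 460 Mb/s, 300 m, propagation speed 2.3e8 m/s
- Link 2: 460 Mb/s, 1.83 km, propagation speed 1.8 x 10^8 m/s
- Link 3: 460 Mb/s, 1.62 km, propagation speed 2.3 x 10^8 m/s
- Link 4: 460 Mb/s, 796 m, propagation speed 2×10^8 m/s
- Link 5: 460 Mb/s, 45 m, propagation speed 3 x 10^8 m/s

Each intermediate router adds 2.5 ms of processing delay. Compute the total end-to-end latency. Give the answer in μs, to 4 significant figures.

10150 μs

Transmission delay per hop = L/R = 12000/460000000 = 26.087 μs; 5 hops → 130.435 μs.
Propagation delays (d/s per hop): 1.30435, 10.1667, 7.04348, 3.98, 0.15 μs; sum = 22.6445 μs.
Processing at 4 router(s): 4 × 2.5 ms = 10000 μs.
End-to-end = 10150 μs.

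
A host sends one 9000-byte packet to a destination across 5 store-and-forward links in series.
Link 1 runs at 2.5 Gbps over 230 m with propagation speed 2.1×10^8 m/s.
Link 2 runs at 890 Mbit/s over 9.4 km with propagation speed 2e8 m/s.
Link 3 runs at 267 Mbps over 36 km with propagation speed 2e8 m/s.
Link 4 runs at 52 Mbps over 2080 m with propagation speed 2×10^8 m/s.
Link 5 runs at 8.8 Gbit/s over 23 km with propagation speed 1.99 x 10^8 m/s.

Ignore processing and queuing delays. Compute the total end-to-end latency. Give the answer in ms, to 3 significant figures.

L = 9000 × 8 = 72000 bits.
Transmission delays (L/R per hop): 0.0288, 0.0808989, 0.269663, 1.38462, 0.00818182 ms; sum = 1.77216 ms.
Propagation delays (d/s per hop): 0.00109524, 0.047, 0.18, 0.0104, 0.115578 ms; sum = 0.354073 ms.
End-to-end = 2.13 ms.

2.13 ms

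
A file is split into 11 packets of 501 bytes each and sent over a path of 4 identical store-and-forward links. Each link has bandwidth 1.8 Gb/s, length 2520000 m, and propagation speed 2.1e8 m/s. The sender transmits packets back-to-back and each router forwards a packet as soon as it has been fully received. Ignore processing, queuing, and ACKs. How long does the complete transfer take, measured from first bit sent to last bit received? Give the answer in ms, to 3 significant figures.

Per-hop transmission t_tx = L/R = 4008/1800000000 = 0.00222667 ms.
Per-hop propagation t_prop = 2520000/210000000 = 12 ms.
Pipeline fill: first packet needs 4·t_tx to clear all hops; remaining 10 packets each add one t_tx.
Total = (4+11-1)·t_tx + 4·t_prop = 14·0.00222667 + 4·12 = 48.0 ms.

48.0 ms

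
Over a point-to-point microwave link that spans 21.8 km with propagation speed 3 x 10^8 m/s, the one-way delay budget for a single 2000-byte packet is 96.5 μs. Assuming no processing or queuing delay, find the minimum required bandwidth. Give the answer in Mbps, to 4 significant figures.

671.3 Mbps

L = 16000 bits.
Propagation delay = 21800 / 300000000 = 72.6667 μs.
Transmission budget = 96.5 − 72.6667 = 23.8333 μs.
R ≥ L / t_tx = 16000 bits / 2.38333e-05 s = 671.3 Mbps.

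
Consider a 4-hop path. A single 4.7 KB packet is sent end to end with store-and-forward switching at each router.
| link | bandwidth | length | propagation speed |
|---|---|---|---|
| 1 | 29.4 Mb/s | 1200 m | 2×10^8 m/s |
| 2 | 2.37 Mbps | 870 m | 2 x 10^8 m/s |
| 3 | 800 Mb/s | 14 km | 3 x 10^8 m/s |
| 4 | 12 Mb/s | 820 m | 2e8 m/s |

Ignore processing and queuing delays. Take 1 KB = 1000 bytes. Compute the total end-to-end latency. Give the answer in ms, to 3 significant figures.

20.4 ms

L = 37600 bits.
Transmission delays (L/R per hop): 1.27891, 15.865, 0.047, 3.13333 ms; sum = 20.3242 ms.
Propagation delays (d/s per hop): 0.006, 0.00435, 0.0466667, 0.0041 ms; sum = 0.0611167 ms.
End-to-end = 20.4 ms.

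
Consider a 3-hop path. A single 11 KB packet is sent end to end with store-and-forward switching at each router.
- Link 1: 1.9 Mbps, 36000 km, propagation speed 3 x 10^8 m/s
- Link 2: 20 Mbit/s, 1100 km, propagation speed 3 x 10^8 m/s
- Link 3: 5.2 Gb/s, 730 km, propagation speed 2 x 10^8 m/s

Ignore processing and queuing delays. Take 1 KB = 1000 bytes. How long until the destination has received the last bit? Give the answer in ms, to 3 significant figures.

178 ms

L = 88000 bits.
Transmission delays (L/R per hop): 46.3158, 4.4, 0.0169231 ms; sum = 50.7327 ms.
Propagation delays (d/s per hop): 120, 3.66667, 3.65 ms; sum = 127.317 ms.
End-to-end = 178 ms.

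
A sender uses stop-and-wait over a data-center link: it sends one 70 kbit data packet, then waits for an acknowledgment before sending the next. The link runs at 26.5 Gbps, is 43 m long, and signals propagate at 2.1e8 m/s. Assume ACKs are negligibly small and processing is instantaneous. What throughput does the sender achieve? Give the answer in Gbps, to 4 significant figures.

t_tx = L/R = 70000/26500000000 = 2.64151e-06 s.
t_prop = 43/210000000 = 2.04762e-07 s; RTT = 4.09524e-07 s.
Cycle = t_tx + RTT = 3.05103e-06 s.
Throughput = L / cycle = 70000 / 3.05103e-06 = 22.94 Gbps.

22.94 Gbps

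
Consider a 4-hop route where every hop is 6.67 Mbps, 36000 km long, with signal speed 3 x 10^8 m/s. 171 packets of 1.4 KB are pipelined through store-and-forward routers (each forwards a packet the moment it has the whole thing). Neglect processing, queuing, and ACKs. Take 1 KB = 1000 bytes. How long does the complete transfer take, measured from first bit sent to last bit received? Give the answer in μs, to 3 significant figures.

Per-hop transmission t_tx = L/R = 11200/6670000 = 1679.16 μs.
Per-hop propagation t_prop = 36000000/300000000 = 120000 μs.
Pipeline fill: first packet needs 4·t_tx to clear all hops; remaining 170 packets each add one t_tx.
Total = (4+171-1)·t_tx + 4·t_prop = 174·1679.16 + 4·120000 = 772000 μs.

772000 μs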